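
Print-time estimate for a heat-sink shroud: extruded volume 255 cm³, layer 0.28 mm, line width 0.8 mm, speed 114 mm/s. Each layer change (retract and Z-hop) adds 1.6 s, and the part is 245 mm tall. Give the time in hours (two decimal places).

Bead cross-section = 0.28 × 0.8 = 0.224 mm².
Path length: 255000 mm³ / 0.224 mm² → 1138392.9 mm.
Print-move time: 1138392.9 / 114 → 9985.9 s.
Number of layers: 245 / 0.28 → 875 (rounded up).
Non-print overhead = 875 × 1.6 = 1400 s.
Altogether 9985.9 + 1400 = 11385.9 s, i.e. 3.16 hours.

3.16 hours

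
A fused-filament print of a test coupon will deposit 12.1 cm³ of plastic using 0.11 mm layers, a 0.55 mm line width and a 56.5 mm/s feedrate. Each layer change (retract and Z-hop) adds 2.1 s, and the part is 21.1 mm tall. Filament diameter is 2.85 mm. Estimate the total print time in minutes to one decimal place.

Bead cross-section: 0.11 × 0.55 → 0.0605 mm².
Toolpath length = 12.1 cm³ / 0.0605 mm² = 12100 / 0.0605 = 200000 mm.
Print-move time = 200000 / 56.5, so 3539.8 s.
Layer count = ceil(21.1 / 0.11) = 192.
Non-print overhead: 192 × 2.1 → 403.2 s.
Total = 3539.8 + 403.2 = 3943 s = 65.7 minutes.

65.7 minutes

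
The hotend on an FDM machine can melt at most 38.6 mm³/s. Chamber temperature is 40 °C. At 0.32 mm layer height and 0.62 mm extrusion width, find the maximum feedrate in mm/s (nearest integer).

195 mm/s

Extrusion cross-section: 0.32 × 0.62 → 0.1984 mm².
v_max = Q/A = 38.6/0.1984 = 194.56 mm/s → 195 mm/s.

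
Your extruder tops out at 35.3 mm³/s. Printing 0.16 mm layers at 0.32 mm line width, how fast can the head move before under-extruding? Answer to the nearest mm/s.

A = 0.16 × 0.32 = 0.0512 mm².
v_max = Q/A = 35.3/0.0512 = 689.45 mm/s → 689 mm/s.

689 mm/s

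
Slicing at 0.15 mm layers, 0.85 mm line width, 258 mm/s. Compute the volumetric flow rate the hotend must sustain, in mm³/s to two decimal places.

Bead cross-section = 0.15 × 0.85, so 0.1275 mm².
Q = v·A = 258 × 0.1275 = 32.90 mm³/s.

32.90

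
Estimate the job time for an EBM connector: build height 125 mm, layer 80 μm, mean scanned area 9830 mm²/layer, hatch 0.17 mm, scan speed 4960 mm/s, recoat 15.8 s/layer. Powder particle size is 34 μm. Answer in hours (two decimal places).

Layer count = ceil(125 / 0.08) = 1563.
Scan path per layer = 9830 / 0.17, so 57823.5 mm.
Scan time per layer: 57823.5 / 4960 → 11.658 s.
Per-layer time = 11.658 + 15.8 = 27.458 s.
Build time = 1563 × 27.458 = 42916.854 s = 11.92 hours.

11.92 hours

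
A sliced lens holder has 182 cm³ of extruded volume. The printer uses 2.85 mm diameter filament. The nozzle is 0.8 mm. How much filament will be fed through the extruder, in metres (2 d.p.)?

28.53 m

Cross-section of 2.85 mm filament: π·(2.85/2)² = 6.3794 mm².
Length = 182 cm³ / 6.3794 mm² = 182000 / 6.3794 = 28529.33 mm = 28.53 m.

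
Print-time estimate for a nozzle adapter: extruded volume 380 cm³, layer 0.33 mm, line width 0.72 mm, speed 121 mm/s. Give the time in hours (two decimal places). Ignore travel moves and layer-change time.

Line area = 0.33 × 0.72 = 0.2376 mm².
Total extruded path = 380000/0.2376 = 1599326.6 mm.
Extrusion time = 1599326.6 / 121 = 13217.6 s.
That's 13217.6 s → 3.67 hours.

3.67 hours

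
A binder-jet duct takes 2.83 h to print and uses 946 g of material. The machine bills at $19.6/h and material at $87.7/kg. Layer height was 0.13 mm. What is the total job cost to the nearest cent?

$138.43

Time charge = 19.6 × 2.83 = $55.468.
Material cost: 87.7 × 946/1000 → $82.9642.
Total = 55.468 + 82.9642 = 138.4322 ≈ $138.43.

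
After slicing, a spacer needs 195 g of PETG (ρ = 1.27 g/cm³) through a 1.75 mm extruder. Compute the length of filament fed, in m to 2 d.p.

63.84 m

Extruded volume: 195/1.27 = 153.5433 cm³ (153543.3 mm³).
Filament cross-section = π × (1.75/2)² = 2.4053 mm².
L = V/A = 153543.3/2.4053 = 63835.41 mm → 63.84 m.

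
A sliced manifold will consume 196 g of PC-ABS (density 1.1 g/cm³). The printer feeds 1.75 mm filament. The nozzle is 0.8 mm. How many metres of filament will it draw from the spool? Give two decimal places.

74.08 m

Extruded volume: 196/1.1 = 178.1818 cm³ (178181.8 mm³).
A = π r² = π × 0.875² = 2.4053 mm².
L = V/A = 178181.8/2.4053 = 74078.83 mm → 74.08 m.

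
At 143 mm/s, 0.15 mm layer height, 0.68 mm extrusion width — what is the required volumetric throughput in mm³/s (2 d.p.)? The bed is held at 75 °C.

Extrusion cross-section = 0.15 × 0.68 = 0.102 mm².
Q = v·A = 143 × 0.102 = 14.59 mm³/s.

14.59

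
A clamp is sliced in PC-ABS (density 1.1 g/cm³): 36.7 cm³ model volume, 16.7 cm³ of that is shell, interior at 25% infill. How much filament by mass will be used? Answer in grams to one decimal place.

23.9 g

Volume inside the shell = 36.7 − 16.7, so 20 cm³.
Infill volume = 0.25 × 20 = 5 cm³.
Total extruded: 16.7 + 5 → 21.7 cm³.
Mass = 21.7 × 1.1, so 23.87 g.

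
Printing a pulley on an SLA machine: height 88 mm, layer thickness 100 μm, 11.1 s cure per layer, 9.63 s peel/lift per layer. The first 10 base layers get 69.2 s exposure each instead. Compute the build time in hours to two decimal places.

5.23 hours

Number of layers: 88 / 0.1 → 880 (rounded up).
Base layers = 10 × (69.2 + 9.63), so 788.3 s.
Remaining layers = 870 × (11.1 + 9.63), so 18035.1 s.
Sum: 788.3 + 18035.1 = 18823.4 s → 5.23 hours.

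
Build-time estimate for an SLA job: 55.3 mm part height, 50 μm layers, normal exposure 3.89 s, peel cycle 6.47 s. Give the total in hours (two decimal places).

Number of layers: 55.3 / 0.05 → 1106 (rounded up).
Per-layer time: 3.89 + 6.47 → 10.36 s.
Build time: 1106 × 10.36 s = 11458.16 s, i.e. 3.18 hours.

3.18 hours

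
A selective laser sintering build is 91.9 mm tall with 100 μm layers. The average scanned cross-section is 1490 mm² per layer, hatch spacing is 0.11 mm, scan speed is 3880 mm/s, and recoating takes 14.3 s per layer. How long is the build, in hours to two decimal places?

Number of layers: 91.9 / 0.1 → 919 (rounded up).
Scan path per layer: 1490 / 0.11 → 13545.5 mm.
Per-layer scan time: 13545.5 / 3880 → 3.4911 s.
Per-layer time = 3.4911 + 14.3, so 17.7911 s.
Total: 919 × 17.7911 s = 16350.0209 s → 4.54 hours.

4.54 hours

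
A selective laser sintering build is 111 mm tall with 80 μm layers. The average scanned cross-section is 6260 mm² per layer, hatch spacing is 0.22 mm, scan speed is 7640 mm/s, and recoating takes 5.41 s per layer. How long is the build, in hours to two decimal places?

Layer count = ceil(111 / 0.08) = 1388.
Hatch length per layer = 6260 / 0.22, so 28454.5 mm.
Laser time per layer = 28454.5 / 7640 = 3.7244 s.
Layer cycle = 3.7244 + 5.41 = 9.1344 s.
Total: 1388 × 9.1344 s = 12678.5472 s → 3.52 hours.

3.52 hours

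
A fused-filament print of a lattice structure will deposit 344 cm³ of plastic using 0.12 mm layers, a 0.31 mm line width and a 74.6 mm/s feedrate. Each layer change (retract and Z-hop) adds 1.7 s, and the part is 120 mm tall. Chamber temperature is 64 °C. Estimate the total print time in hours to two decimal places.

Extrusion cross-section = 0.12 × 0.31 = 0.0372 mm².
Path length: 344000 mm³ / 0.0372 mm² → 9247311.8 mm.
Extrusion time = 9247311.8 / 74.6, so 123958.6 s.
Number of layers: 120 / 0.12 → 1000 (rounded up).
Layer-change overhead = 1000 × 1.7 = 1700 s.
Total = 123958.6 + 1700 = 125658.6 s = 34.91 hours.

34.91 hours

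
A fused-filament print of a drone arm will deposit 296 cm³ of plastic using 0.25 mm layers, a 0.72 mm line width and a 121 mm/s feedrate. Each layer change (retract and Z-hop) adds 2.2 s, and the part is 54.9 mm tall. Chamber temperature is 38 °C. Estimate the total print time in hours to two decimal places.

Line area = 0.25 × 0.72, so 0.18 mm².
Path length: 296000 mm³ / 0.18 mm² → 1644444.4 mm.
Extrusion time = 1644444.4 / 121, so 13590.4 s.
Number of layers: 54.9 / 0.25 → 220 (rounded up).
Non-print overhead = 220 × 2.2, so 484 s.
Altogether 13590.4 + 484 = 14074.4 s, i.e. 3.91 hours.

3.91 hours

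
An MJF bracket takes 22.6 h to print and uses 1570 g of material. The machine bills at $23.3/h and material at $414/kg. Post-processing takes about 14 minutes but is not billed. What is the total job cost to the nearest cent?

Machine cost: 23.3 × 22.6 → $526.58.
Material cost: 414 × 1570/1000 → $649.98.
Job cost: 526.58 + 649.98 = $1176.56.

$1176.56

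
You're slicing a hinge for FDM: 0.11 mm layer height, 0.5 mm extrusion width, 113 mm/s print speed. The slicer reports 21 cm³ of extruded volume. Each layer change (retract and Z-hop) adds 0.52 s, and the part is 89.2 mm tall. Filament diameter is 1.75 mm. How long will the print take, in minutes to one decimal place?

63.3 minutes

Bead cross-section: 0.11 × 0.5 → 0.055 mm².
Path length: 21000 mm³ / 0.055 mm² → 381818.2 mm.
Extrusion time: 381818.2 / 113 → 3378.9 s.
Layer count = ceil(89.2 / 0.11) = 811.
Z-hop total: 811 × 0.52 → 421.72 s.
Altogether 3378.9 + 421.72 = 3800.62 s, i.e. 63.3 minutes.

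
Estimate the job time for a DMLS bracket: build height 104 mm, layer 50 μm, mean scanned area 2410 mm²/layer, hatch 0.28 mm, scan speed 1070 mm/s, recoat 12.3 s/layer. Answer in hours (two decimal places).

Number of layers: 104 / 0.05 → 2080 (rounded up).
Scan path per layer: 2410 / 0.28 → 8607.1 mm.
Scan time per layer: 8607.1 / 1070 → 8.044 s.
Time per layer = 8.044 + 12.3, so 20.344 s.
2080 layers × 20.344 s/layer = 42315.52 s, i.e. 11.75 hours.

11.75 hours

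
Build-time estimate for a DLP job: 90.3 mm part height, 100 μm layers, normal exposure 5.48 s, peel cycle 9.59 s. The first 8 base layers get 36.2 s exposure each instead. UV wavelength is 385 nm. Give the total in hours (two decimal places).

Layer count = ceil(90.3 / 0.1) = 903.
Burn-in layers = 8 × (36.2 + 9.59) = 366.32 s.
Normal layers: 895 × (5.48 + 9.59) → 13487.65 s.
Sum: 366.32 + 13487.65 = 13853.97 s → 3.85 hours.

3.85 hours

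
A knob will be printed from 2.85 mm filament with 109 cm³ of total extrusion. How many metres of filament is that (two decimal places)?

17.09 m

Cross-section of 2.85 mm filament: π·(2.85/2)² = 6.3794 mm².
Length = 109 cm³ / 6.3794 mm² = 109000 / 6.3794 = 17086.25 mm = 17.09 m.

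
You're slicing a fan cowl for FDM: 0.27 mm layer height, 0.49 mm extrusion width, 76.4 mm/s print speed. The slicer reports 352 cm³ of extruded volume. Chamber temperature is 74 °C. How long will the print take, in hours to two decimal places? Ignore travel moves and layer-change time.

9.67 hours

Line area = 0.27 × 0.49, so 0.1323 mm².
Total extruded path = 352000/0.1323 = 2660619.8 mm.
Extrusion time: 2660619.8 / 76.4 → 34824.9 s.
Converting: 34824.9 s = 9.67 hours.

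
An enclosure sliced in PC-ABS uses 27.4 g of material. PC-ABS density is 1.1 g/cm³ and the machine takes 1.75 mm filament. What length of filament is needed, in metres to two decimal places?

Volume = 27.4 g / 1.1 g·cm⁻³ = 24.9091 cm³ = 24909.1 mm³.
Filament cross-section = π × (1.75/2)² = 2.4053 mm².
L = V/A = 24909.1/2.4053 = 10355.92 mm → 10.36 m.

10.36 m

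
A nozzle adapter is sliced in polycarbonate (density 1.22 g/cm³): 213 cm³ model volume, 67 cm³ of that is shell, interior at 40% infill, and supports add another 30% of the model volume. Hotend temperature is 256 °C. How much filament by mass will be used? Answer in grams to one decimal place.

230.9 g

Volume inside the shell = 213 − 67 = 146 cm³.
Deposited infill = 0.40 × 146, so 58.4 cm³.
Support = 0.30 × 213, so 63.9 cm³.
Deposited volume = 67 + 58.4 + 63.9, so 189.3 cm³.
Mass = 189.3 × 1.22 = 230.946 g.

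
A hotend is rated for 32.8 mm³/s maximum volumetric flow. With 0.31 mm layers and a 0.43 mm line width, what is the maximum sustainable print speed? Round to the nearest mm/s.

A: 0.31 × 0.43 → 0.1333 mm².
Max speed = 32.8 / 0.1333 = 246.06 ≈ 246 mm/s.

246 mm/s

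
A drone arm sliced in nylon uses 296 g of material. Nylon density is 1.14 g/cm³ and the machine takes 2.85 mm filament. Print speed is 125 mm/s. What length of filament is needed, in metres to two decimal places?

40.70 m

Volume = 296 g / 1.14 g·cm⁻³ = 259.6491 cm³ = 259649.1 mm³.
Cross-section of 2.85 mm filament: π·(2.85/2)² = 6.3794 mm².
Length = 259649.1 / 6.3794 = 40701.18 mm = 40.70 m.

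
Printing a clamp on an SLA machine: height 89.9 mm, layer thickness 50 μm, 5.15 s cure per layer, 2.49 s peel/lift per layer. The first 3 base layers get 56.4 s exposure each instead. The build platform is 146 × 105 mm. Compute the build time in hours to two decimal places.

Number of layers: 89.9 / 0.05 → 1798 (rounded up).
Bottom layers = 3 × (56.4 + 2.49) = 176.67 s.
Normal layers = 1795 × (5.15 + 2.49), so 13713.8 s.
Sum: 176.67 + 13713.8 = 13890.47 s → 3.86 hours.

3.86 hours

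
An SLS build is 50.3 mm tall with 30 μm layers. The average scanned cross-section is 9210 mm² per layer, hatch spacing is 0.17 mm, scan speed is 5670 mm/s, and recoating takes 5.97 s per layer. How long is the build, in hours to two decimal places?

7.23 hours

Layers = ⌈50.3/0.03⌉ = 1677.
Hatch length per layer = 9210 / 0.17, so 54176.5 mm.
Laser time per layer: 54176.5 / 5670 → 9.5549 s.
Layer cycle: 9.5549 + 5.97 → 15.5249 s.
Build time = 1677 × 15.5249 = 26035.2573 s = 7.23 hours.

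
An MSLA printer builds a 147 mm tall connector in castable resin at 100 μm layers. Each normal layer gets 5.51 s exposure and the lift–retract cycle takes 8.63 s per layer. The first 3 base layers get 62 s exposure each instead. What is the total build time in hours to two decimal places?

Layers = ⌈147/0.1⌉ = 1470.
Burn-in layers = 3 × (62 + 8.63) = 211.89 s.
Remaining layers = 1467 × (5.51 + 8.63) = 20743.38 s.
Total = 211.89 + 20743.38 = 20955.27 s = 5.82 hours.

5.82 hours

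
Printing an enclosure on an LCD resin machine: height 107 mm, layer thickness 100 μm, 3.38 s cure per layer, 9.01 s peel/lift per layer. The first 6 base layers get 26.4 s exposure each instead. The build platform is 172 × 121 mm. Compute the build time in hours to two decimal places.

3.72 hours

Layer count = ceil(107 / 0.1) = 1070.
Base layers = 6 × (26.4 + 9.01), so 212.46 s.
Remaining layers = 1064 × (3.38 + 9.01) = 13182.96 s.
Total = 212.46 + 13182.96 = 13395.42 s = 3.72 hours.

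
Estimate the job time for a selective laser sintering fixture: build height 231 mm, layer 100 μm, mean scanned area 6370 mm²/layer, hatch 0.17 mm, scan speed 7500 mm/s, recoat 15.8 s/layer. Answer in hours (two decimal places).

13.34 hours

Number of layers: 231 / 0.1 → 2310 (rounded up).
Hatch length per layer = 6370 / 0.17, so 37470.6 mm.
Laser time per layer: 37470.6 / 7500 → 4.9961 s.
Per-layer time = 4.9961 + 15.8 = 20.7961 s.
2310 layers × 20.7961 s/layer = 48038.991 s, i.e. 13.34 hours.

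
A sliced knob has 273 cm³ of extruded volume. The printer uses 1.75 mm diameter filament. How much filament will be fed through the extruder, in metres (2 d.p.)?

113.50 m

Filament cross-section = π × (1.75/2)² = 2.4053 mm².
Length = 273 cm³ / 2.4053 mm² = 273000 / 2.4053 = 113499.36 mm = 113.50 m.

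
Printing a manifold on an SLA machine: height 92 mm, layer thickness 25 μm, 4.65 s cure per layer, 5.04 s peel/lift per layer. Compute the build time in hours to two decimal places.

9.91 hours

Number of layers: 92 / 0.025 → 3680 (rounded up).
Each layer takes: 4.65 + 5.04 → 9.69 s.
Build time: 3680 × 9.69 s = 35659.2 s, i.e. 9.91 hours.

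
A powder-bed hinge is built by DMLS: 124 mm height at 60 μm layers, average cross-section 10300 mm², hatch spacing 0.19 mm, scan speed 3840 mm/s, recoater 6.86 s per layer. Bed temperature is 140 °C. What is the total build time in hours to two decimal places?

12.04 hours

Number of layers: 124 / 0.06 → 2067 (rounded up).
Hatch length per layer = 10300 / 0.19 = 54210.5 mm.
Scan time per layer = 54210.5 / 3840 = 14.1173 s.
Per-layer time = 14.1173 + 6.86 = 20.9773 s.
Build time = 2067 × 20.9773 = 43360.0791 s = 12.04 hours.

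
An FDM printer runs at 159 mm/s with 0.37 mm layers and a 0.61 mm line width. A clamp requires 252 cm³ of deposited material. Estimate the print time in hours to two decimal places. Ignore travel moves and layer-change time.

Line area: 0.37 × 0.61 → 0.2257 mm².
Path length: 252000 mm³ / 0.2257 mm² → 1116526.4 mm.
Time extruding = 1116526.4 / 159, so 7022.2 s.
In the requested units: 7022.2 s = 1.95 hours.

1.95 hours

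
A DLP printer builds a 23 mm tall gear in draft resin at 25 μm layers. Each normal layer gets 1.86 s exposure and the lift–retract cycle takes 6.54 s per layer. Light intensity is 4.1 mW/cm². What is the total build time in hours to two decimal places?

2.15 hours

Layers = ⌈23/0.025⌉ = 920.
Each layer takes = 1.86 + 6.54, so 8.4 s.
Total = 920 × 8.4 = 7728 s = 2.15 hours.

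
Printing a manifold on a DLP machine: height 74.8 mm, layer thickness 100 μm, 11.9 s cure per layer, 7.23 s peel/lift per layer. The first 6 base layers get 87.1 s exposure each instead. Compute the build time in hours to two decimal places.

Layer count = ceil(74.8 / 0.1) = 748.
Bottom layers: 6 × (87.1 + 7.23) → 565.98 s.
Regular layers = 742 × (11.9 + 7.23) = 14194.46 s.
Sum: 565.98 + 14194.46 = 14760.44 s → 4.10 hours.

4.10 hours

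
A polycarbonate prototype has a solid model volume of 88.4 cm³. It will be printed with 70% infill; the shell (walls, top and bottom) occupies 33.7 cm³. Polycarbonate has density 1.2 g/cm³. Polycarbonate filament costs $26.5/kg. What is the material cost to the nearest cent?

$2.29

Interior volume = 88.4 − 33.7, so 54.7 cm³.
Deposited infill = 0.70 × 54.7, so 38.29 cm³.
Total printed volume = 33.7 + 38.29, so 71.99 cm³.
Mass = 71.99 × 1.2 = 86.388 g.
At $26.5/kg: 86.388/1000 × 26.5 = $2.29.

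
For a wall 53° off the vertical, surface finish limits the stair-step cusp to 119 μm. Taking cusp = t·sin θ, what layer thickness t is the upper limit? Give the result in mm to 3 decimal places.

Layer height = cusp / sin(53°) = 0.119 / 0.7986 = 0.149 mm.

0.149 mm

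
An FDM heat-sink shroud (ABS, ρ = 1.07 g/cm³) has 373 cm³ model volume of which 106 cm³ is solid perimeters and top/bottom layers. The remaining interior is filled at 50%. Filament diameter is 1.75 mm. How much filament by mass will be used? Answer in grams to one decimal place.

256.3 g

Infill region: 373 − 106 → 267 cm³.
Infill deposited = 0.50 × 267 = 133.5 cm³.
Total printed volume = 106 + 133.5, so 239.5 cm³.
Mass = 239.5 × 1.07 = 256.265 g.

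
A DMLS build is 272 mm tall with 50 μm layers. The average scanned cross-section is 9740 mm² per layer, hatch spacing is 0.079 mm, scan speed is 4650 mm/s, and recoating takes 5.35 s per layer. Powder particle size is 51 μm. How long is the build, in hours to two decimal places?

Layers = ⌈272/0.05⌉ = 5440.
Scan path per layer = 9740 / 0.079 = 123291.1 mm.
Scan time per layer = 123291.1 / 4650, so 26.5142 s.
Layer cycle = 26.5142 + 5.35, so 31.8642 s.
5440 layers × 31.8642 s/layer = 173341.248 s, i.e. 48.15 hours.

48.15 hours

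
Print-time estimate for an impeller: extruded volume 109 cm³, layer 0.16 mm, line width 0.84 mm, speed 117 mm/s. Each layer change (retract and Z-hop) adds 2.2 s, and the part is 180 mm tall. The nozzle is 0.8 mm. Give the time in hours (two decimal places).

Bead cross-section = 0.16 × 0.84, so 0.1344 mm².
Toolpath length = 109 cm³ / 0.1344 mm² = 109000 / 0.1344 = 811011.9 mm.
Time extruding = 811011.9 / 117, so 6931.7 s.
Number of layers: 180 / 0.16 → 1125 (rounded up).
Z-hop total = 1125 × 2.2 = 2475 s.
Total = 6931.7 + 2475 = 9406.7 s = 2.61 hours.

2.61 hours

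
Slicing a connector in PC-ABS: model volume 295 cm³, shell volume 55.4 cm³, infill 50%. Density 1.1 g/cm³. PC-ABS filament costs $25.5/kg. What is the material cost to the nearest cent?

$4.91

Interior volume = 295 − 55.4 = 239.6 cm³.
Infill deposited = 0.50 × 239.6, so 119.8 cm³.
Total printed volume = 55.4 + 119.8 = 175.2 cm³.
Mass = 175.2 × 1.1, so 192.72 g.
At $25.5/kg: 192.72/1000 × 25.5 = $4.91.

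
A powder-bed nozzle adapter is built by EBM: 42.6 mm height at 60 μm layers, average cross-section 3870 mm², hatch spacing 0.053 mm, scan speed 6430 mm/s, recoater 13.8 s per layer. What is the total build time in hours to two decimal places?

4.96 hours

Layers = ⌈42.6/0.06⌉ = 710.
Scan path per layer = 3870 / 0.053, so 73018.9 mm.
Per-layer scan time = 73018.9 / 6430, so 11.356 s.
Per-layer time = 11.356 + 13.8 = 25.156 s.
Total: 710 × 25.156 s = 17860.76 s → 4.96 hours.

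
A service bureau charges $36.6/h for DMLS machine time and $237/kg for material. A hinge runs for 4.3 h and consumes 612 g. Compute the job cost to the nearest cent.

$302.42

Machine-time cost = 36.6 × 4.3, so $157.38.
Feedstock cost = 237 × 612/1000, so $145.044.
Job cost: 157.38 + 145.044 = 302.424 ≈ $302.42.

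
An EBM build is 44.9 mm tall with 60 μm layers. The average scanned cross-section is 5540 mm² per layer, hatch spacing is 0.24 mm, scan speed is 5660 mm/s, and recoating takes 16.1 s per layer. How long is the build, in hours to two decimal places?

4.20 hours

Number of layers: 44.9 / 0.06 → 749 (rounded up).
Scan path per layer = 5540 / 0.24, so 23083.3 mm.
Beam time per layer = 23083.3 / 5660 = 4.0783 s.
Layer cycle = 4.0783 + 16.1 = 20.1783 s.
Build time = 749 × 20.1783 = 15113.5467 s = 4.20 hours.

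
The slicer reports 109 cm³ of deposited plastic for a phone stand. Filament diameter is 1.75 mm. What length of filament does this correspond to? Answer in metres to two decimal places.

45.32 m

Filament cross-section = π × (1.75/2)² = 2.4053 mm².
L = 109000 mm³ / 2.4053 mm² = 45316.59 mm, i.e. 45.32 m.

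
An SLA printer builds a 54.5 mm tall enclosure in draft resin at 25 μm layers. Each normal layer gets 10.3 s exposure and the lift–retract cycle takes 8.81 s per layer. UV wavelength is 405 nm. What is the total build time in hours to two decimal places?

11.57 hours

Number of layers: 54.5 / 0.025 → 2180 (rounded up).
Per-layer time = 10.3 + 8.81 = 19.11 s.
Total = 2180 × 19.11 = 41659.8 s = 11.57 hours.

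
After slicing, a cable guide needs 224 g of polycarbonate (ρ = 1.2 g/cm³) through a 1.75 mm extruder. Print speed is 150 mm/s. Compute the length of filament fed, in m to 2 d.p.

77.61 m

Extruded volume: 224/1.2 = 186.6667 cm³ (186666.7 mm³).
Cross-section of 1.75 mm filament: π·(1.75/2)² = 2.4053 mm².
L = V/A = 186666.7/2.4053 = 77606.41 mm → 77.61 m.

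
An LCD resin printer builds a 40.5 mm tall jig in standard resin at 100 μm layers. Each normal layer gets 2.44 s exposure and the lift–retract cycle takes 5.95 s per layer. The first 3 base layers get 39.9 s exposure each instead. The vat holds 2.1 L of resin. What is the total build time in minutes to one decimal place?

Layer count = ceil(40.5 / 0.1) = 405.
Bottom layers = 3 × (39.9 + 5.95), so 137.55 s.
Normal layers = 402 × (2.44 + 5.95) = 3372.78 s.
Total = 137.55 + 3372.78 = 3510.33 s = 58.5 minutes.

58.5 minutes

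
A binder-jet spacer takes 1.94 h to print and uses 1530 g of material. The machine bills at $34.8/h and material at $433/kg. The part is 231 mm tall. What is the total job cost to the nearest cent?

$730.00

Time charge: 34.8 × 1.94 → $67.512.
Feedstock cost = 433 × 1530/1000, so $662.49.
Total = 67.512 + 662.49 = 730.002 ≈ $730.00.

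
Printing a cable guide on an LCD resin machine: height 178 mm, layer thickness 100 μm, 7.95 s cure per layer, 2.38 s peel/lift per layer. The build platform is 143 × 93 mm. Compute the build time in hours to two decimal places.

5.11 hours

Layer count = ceil(178 / 0.1) = 1780.
Each layer takes = 7.95 + 2.38, so 10.33 s.
Build time: 1780 × 10.33 s = 18387.4 s, i.e. 5.11 hours.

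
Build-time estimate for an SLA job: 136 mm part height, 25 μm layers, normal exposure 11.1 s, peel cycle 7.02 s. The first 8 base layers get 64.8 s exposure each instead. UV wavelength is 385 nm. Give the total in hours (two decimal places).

27.50 hours

Number of layers: 136 / 0.025 → 5440 (rounded up).
Base layers = 8 × (64.8 + 7.02), so 574.56 s.
Normal layers: 5432 × (11.1 + 7.02) → 98427.84 s.
Sum: 574.56 + 98427.84 = 99002.4 s → 27.50 hours.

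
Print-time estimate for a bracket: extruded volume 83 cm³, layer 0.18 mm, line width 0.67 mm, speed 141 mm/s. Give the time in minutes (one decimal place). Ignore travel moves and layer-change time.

81.4 minutes

Bead cross-section: 0.18 × 0.67 → 0.1206 mm².
Toolpath length = 83 cm³ / 0.1206 mm² = 83000 / 0.1206 = 688225.5 mm.
Print-move time = 688225.5 / 141, so 4881 s.
Converting: 4881 s = 81.4 minutes.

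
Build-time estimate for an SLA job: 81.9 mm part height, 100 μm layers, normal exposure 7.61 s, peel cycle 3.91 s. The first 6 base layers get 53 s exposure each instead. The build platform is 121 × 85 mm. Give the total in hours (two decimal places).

Layers = ⌈81.9/0.1⌉ = 819.
Burn-in layers = 6 × (53 + 3.91) = 341.46 s.
Regular layers = 813 × (7.61 + 3.91), so 9365.76 s.
Total = 341.46 + 9365.76 = 9707.22 s = 2.70 hours.

2.70 hours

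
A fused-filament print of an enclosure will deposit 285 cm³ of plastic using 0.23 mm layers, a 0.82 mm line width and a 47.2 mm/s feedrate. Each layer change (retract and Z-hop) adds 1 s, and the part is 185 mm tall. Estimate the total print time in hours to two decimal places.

9.12 hours

Extrusion cross-section = 0.23 × 0.82, so 0.1886 mm².
Path length: 285000 mm³ / 0.1886 mm² → 1511134.7 mm.
Print-move time: 1511134.7 / 47.2 → 32015.6 s.
Layer count = ceil(185 / 0.23) = 805.
Z-hop total = 805 × 1, so 805 s.
Altogether 32015.6 + 805 = 32820.6 s, i.e. 9.12 hours.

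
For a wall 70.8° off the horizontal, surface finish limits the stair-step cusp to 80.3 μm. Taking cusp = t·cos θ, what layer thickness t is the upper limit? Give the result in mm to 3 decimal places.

0.244 mm

t = h_c / cos θ = 0.0803 / 0.3289 = 0.244 mm.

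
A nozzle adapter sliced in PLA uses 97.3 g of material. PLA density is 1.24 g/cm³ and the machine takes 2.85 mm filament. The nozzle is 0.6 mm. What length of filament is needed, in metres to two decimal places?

Volume = 97.3 g / 1.24 g·cm⁻³ = 78.4677 cm³ = 78467.7 mm³.
A = π r² = π × 1.425² = 6.3794 mm².
L = V/A = 78467.7/6.3794 = 12300.17 mm → 12.30 m.

12.30 m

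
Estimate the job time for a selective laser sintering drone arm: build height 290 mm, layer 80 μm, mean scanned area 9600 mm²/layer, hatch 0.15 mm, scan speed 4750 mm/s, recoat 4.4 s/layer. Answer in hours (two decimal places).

Layer count = ceil(290 / 0.08) = 3625.
Hatch length per layer: 9600 / 0.15 → 64000 mm.
Scan time per layer: 64000 / 4750 → 13.4737 s.
Layer cycle = 13.4737 + 4.4 = 17.8737 s.
Total: 3625 × 17.8737 s = 64792.1625 s → 18.00 hours.

18.00 hours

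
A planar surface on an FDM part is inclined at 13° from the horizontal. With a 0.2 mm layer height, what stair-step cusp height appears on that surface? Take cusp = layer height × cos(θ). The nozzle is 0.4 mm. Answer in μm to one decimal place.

cos(13°) = 0.9744, so cusp = 0.2 × 0.9744 = 0.19488 mm → 194.9 μm.

194.9 μm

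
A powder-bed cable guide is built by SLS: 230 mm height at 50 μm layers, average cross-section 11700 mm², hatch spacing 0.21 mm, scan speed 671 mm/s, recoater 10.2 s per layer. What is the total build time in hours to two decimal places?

Number of layers: 230 / 0.05 → 4600 (rounded up).
Hatch length per layer = 11700 / 0.21 = 55714.3 mm.
Scan time per layer = 55714.3 / 671, so 83.0317 s.
Per-layer time = 83.0317 + 10.2 = 93.2317 s.
Build time = 4600 × 93.2317 = 428865.82 s = 119.13 hours.

119.13 hours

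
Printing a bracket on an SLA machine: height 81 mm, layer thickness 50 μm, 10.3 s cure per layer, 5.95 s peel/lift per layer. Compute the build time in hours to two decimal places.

7.31 hours

Layer count = ceil(81 / 0.05) = 1620.
Cycle time: 10.3 + 5.95 → 16.25 s.
Total = 1620 × 16.25 = 26325 s = 7.31 hours.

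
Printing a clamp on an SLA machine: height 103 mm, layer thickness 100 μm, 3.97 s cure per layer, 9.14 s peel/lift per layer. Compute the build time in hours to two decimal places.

Layer count = ceil(103 / 0.1) = 1030.
Each layer takes: 3.97 + 9.14 → 13.11 s.
Total = 1030 × 13.11 = 13503.3 s = 3.75 hours.

3.75 hours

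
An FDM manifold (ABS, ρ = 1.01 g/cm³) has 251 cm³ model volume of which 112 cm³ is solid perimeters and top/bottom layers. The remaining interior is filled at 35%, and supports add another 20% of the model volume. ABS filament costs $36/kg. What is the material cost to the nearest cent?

Infill region: 251 − 112 → 139 cm³.
Deposited infill = 0.35 × 139, so 48.65 cm³.
Support: 0.20 × 251 → 50.2 cm³.
Total printed volume: 112 + 48.65 + 50.2 → 210.85 cm³.
Mass = 210.85 × 1.01 = 212.9585 g.
At $36/kg: 212.9585/1000 × 36 = $7.67.

$7.67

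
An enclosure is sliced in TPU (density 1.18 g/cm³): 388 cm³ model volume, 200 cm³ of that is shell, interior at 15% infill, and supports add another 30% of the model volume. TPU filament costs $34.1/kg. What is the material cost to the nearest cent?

$13.87

Infill region = 388 − 200 = 188 cm³.
Deposited infill: 0.15 × 188 → 28.2 cm³.
Support = 0.30 × 388, so 116.4 cm³.
Deposited volume: 200 + 28.2 + 116.4 → 344.6 cm³.
Mass = 344.6 × 1.18, so 406.628 g.
At $34.1/kg: 406.628/1000 × 34.1 = $13.87.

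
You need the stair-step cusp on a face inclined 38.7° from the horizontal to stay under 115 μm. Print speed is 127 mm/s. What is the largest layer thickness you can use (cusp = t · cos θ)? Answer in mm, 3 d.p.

0.147 mm

Layer height = cusp / cos(38.7°) = 0.115 / 0.7804 = 0.147 mm.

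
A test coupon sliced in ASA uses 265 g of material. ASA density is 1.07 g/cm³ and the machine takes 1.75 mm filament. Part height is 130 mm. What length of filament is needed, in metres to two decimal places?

102.97 m

Extruded volume: 265/1.07 = 247.6636 cm³ (247663.6 mm³).
A = π r² = π × 0.875² = 2.4053 mm².
L = V/A = 247663.6/2.4053 = 102965.78 mm → 102.97 m.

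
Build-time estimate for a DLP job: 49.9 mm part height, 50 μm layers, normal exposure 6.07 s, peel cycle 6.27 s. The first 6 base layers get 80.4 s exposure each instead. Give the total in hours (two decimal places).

3.54 hours

Number of layers: 49.9 / 0.05 → 998 (rounded up).
Burn-in layers = 6 × (80.4 + 6.27) = 520.02 s.
Remaining layers = 992 × (6.07 + 6.27), so 12241.28 s.
Sum: 520.02 + 12241.28 = 12761.3 s → 3.54 hours.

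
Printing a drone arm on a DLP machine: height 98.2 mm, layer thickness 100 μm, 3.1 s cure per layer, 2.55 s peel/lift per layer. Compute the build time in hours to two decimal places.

1.54 hours

Number of layers: 98.2 / 0.1 → 982 (rounded up).
Per-layer time = 3.1 + 2.55 = 5.65 s.
Total = 982 × 5.65 = 5548.3 s = 1.54 hours.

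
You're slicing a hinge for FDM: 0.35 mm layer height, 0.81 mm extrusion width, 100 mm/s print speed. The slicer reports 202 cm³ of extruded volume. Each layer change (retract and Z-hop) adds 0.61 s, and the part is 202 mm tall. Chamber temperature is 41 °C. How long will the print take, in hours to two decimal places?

Bead cross-section = 0.35 × 0.81, so 0.2835 mm².
Toolpath length = 202 cm³ / 0.2835 mm² = 202000 / 0.2835 = 712522 mm.
Print-move time = 712522 / 100 = 7125.2 s.
Layers = ⌈202/0.35⌉ = 578.
Layer-change overhead: 578 × 0.61 → 352.58 s.
Altogether 7125.2 + 352.58 = 7477.78 s, i.e. 2.08 hours.

2.08 hours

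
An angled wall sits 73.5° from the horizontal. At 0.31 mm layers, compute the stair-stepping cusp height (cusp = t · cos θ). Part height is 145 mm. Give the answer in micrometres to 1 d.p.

Cusp = layer height × cos(73.5°) = 0.31 × 0.2840 = 0.08804 mm = 88.0 μm.

88.0 μm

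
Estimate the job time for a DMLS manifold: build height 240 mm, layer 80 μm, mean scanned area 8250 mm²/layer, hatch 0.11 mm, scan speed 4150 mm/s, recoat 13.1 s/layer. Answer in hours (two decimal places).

25.98 hours

Layer count = ceil(240 / 0.08) = 3000.
Scan path per layer = 8250 / 0.11, so 75000 mm.
Per-layer scan time = 75000 / 4150 = 18.0723 s.
Per-layer time: 18.0723 + 13.1 → 31.1723 s.
Build time = 3000 × 31.1723 = 93516.9 s = 25.98 hours.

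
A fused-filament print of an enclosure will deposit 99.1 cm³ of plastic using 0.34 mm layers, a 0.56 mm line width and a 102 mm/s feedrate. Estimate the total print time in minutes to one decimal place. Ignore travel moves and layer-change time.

85.0 minutes

Extrusion cross-section: 0.34 × 0.56 → 0.1904 mm².
Total extruded path = 99100/0.1904 = 520483.2 mm.
Print-move time = 520483.2 / 102 = 5102.8 s.
Converting: 5102.8 s = 85.0 minutes.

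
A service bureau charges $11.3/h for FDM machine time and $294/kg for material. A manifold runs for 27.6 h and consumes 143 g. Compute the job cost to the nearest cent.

Machine cost = 11.3 × 27.6, so $311.88.
Material cost = 294 × 143/1000, so $42.042.
Job cost: 311.88 + 42.042 = 353.922 ≈ $353.92.

$353.92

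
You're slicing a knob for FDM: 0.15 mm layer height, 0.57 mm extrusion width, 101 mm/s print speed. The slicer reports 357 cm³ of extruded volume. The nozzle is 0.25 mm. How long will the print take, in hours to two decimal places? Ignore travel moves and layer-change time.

11.48 hours

Bead cross-section: 0.15 × 0.57 → 0.0855 mm².
Toolpath length = 357 cm³ / 0.0855 mm² = 357000 / 0.0855 = 4175438.6 mm.
Time extruding: 4175438.6 / 101 → 41341 s.
41341 s = 11.48 hours.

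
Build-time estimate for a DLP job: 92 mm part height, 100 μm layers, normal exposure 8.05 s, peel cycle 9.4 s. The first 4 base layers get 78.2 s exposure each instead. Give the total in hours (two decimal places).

4.54 hours

Number of layers: 92 / 0.1 → 920 (rounded up).
Bottom layers = 4 × (78.2 + 9.4), so 350.4 s.
Regular layers: 916 × (8.05 + 9.4) → 15984.2 s.
Total = 350.4 + 15984.2 = 16334.6 s = 4.54 hours.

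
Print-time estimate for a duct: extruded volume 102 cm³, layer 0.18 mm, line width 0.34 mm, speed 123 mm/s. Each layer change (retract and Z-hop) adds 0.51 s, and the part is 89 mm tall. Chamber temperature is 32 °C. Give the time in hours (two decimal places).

3.83 hours

Line area: 0.18 × 0.34 → 0.0612 mm².
Toolpath length = 102 cm³ / 0.0612 mm² = 102000 / 0.0612 = 1666666.7 mm.
Time extruding: 1666666.7 / 123 → 13550.1 s.
Layers = ⌈89/0.18⌉ = 495.
Non-print overhead = 495 × 0.51, so 252.45 s.
Altogether 13550.1 + 252.45 = 13802.55 s, i.e. 3.83 hours.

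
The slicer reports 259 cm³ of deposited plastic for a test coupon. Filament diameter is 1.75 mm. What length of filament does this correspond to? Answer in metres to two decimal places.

107.68 m

Filament cross-section = π × (1.75/2)² = 2.4053 mm².
Length = 259 cm³ / 2.4053 mm² = 259000 / 2.4053 = 107678.88 mm = 107.68 m.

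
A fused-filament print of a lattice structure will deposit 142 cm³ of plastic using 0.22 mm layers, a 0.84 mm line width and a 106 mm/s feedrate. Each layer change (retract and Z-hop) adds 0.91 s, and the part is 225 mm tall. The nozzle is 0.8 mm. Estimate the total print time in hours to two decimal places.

Extrusion cross-section = 0.22 × 0.84, so 0.1848 mm².
Toolpath length = 142 cm³ / 0.1848 mm² = 142000 / 0.1848 = 768398.3 mm.
Time extruding: 768398.3 / 106 → 7249 s.
Number of layers: 225 / 0.22 → 1023 (rounded up).
Z-hop total = 1023 × 0.91 = 930.93 s.
Altogether 7249 + 930.93 = 8179.93 s, i.e. 2.27 hours.

2.27 hours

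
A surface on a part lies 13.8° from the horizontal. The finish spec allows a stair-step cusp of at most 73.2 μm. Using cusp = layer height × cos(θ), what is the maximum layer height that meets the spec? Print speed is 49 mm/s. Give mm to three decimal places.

0.075 mm

cos(13.8°) = 0.9711; t_max = 0.0732/0.9711 = 0.075 mm.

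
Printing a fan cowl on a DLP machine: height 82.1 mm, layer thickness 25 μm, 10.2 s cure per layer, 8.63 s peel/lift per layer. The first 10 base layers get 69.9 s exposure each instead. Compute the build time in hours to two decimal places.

Layers = ⌈82.1/0.025⌉ = 3284.
Base layers: 10 × (69.9 + 8.63) → 785.3 s.
Regular layers = 3274 × (10.2 + 8.63) = 61649.42 s.
Sum: 785.3 + 61649.42 = 62434.72 s → 17.34 hours.

17.34 hours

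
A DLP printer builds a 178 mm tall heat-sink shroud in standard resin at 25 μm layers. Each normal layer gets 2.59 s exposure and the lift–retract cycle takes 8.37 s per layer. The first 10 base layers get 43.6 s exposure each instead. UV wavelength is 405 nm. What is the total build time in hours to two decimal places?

21.79 hours

Layers = ⌈178/0.025⌉ = 7120.
Base layers: 10 × (43.6 + 8.37) → 519.7 s.
Regular layers: 7110 × (2.59 + 8.37) → 77925.6 s.
Total = 519.7 + 77925.6 = 78445.3 s = 21.79 hours.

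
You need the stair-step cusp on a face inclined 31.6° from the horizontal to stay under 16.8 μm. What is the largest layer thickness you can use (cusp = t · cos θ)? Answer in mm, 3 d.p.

cos(31.6°) = 0.8517; t_max = 0.0168/0.8517 = 0.020 mm.

0.020 mm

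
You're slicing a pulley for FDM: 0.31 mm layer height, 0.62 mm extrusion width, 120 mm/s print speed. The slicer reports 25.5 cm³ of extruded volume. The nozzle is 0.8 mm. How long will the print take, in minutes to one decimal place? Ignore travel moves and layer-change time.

18.4 minutes

Bead cross-section: 0.31 × 0.62 → 0.1922 mm².
Toolpath length = 25.5 cm³ / 0.1922 mm² = 25500 / 0.1922 = 132674.3 mm.
Extrusion time = 132674.3 / 120 = 1105.6 s.
1105.6 s = 18.4 minutes.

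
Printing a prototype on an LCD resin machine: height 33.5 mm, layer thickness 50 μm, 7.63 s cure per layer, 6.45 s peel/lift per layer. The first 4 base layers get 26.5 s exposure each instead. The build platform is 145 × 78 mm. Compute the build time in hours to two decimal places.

Layers = ⌈33.5/0.05⌉ = 670.
Burn-in layers = 4 × (26.5 + 6.45), so 131.8 s.
Remaining layers = 666 × (7.63 + 6.45) = 9377.28 s.
Sum: 131.8 + 9377.28 = 9509.08 s → 2.64 hours.

2.64 hours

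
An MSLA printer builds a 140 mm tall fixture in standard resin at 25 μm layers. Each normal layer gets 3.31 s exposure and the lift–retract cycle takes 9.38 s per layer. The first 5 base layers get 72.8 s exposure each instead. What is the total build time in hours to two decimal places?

Layers = ⌈140/0.025⌉ = 5600.
Burn-in layers = 5 × (72.8 + 9.38) = 410.9 s.
Regular layers = 5595 × (3.31 + 9.38) = 71000.55 s.
Sum: 410.9 + 71000.55 = 71411.45 s → 19.84 hours.

19.84 hours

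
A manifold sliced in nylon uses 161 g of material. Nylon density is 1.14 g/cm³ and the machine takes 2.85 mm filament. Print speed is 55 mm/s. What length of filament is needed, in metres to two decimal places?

Volume = 161 g / 1.14 g·cm⁻³ = 141.2281 cm³ = 141228.1 mm³.
Cross-section of 2.85 mm filament: π·(2.85/2)² = 6.3794 mm².
L = V/A = 141228.1/6.3794 = 22138.15 mm → 22.14 m.

22.14 m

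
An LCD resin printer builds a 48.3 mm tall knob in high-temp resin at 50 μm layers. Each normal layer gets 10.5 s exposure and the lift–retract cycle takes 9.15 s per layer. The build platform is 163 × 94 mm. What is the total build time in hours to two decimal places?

5.27 hours

Number of layers: 48.3 / 0.05 → 966 (rounded up).
Each layer takes = 10.5 + 9.15 = 19.65 s.
Build time: 966 × 19.65 s = 18981.9 s, i.e. 5.27 hours.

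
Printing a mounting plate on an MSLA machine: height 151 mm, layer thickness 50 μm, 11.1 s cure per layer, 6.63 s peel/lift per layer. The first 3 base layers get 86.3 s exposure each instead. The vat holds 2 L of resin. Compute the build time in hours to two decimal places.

Layers = ⌈151/0.05⌉ = 3020.
Burn-in layers: 3 × (86.3 + 6.63) → 278.79 s.
Normal layers = 3017 × (11.1 + 6.63), so 53491.41 s.
Sum: 278.79 + 53491.41 = 53770.2 s → 14.94 hours.

14.94 hours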